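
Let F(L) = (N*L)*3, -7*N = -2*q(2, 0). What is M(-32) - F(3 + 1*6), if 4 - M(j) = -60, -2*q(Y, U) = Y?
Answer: 502/7 ≈ 71.714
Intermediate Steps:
q(Y, U) = -Y/2
N = -2/7 (N = -(-2)*(-1/2*2)/7 = -(-2)*(-1)/7 = -1/7*2 = -2/7 ≈ -0.28571)
M(j) = 64 (M(j) = 4 - 1*(-60) = 4 + 60 = 64)
F(L) = -6*L/7 (F(L) = -2*L/7*3 = -6*L/7)
M(-32) - F(3 + 1*6) = 64 - (-6)*(3 + 1*6)/7 = 64 - (-6)*(3 + 6)/7 = 64 - (-6)*9/7 = 64 - 1*(-54/7) = 64 + 54/7 = 502/7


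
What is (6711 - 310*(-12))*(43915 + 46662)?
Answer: 944808687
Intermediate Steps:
(6711 - 310*(-12))*(43915 + 46662) = (6711 + 3720)*90577 = 10431*90577 = 944808687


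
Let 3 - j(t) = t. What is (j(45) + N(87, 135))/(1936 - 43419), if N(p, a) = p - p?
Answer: 42/41483 ≈ 0.0010125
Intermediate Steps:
N(p, a) = 0
j(t) = 3 - t
(j(45) + N(87, 135))/(1936 - 43419) = ((3 - 1*45) + 0)/(1936 - 43419) = ((3 - 45) + 0)/(-41483) = (-42 + 0)*(-1/41483) = -42*(-1/41483) = 42/41483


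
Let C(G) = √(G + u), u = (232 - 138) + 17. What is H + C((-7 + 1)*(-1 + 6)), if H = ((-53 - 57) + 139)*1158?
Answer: 33591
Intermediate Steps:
H = 33582 (H = (-110 + 139)*1158 = 29*1158 = 33582)
u = 111 (u = 94 + 17 = 111)
C(G) = √(111 + G) (C(G) = √(G + 111) = √(111 + G))
H + C((-7 + 1)*(-1 + 6)) = 33582 + √(111 + (-7 + 1)*(-1 + 6)) = 33582 + √(111 - 6*5) = 33582 + √(111 - 30) = 33582 + √81 = 33582 + 9 = 33591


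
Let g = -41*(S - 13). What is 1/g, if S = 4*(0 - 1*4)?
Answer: 1/1189 ≈ 0.00084104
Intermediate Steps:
S = -16 (S = 4*(0 - 4) = 4*(-4) = -16)
g = 1189 (g = -41*(-16 - 13) = -41*(-29) = 1189)
1/g = 1/1189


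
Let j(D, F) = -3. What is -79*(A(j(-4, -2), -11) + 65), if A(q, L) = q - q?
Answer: -5135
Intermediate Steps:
A(q, L) = 0
-79*(A(j(-4, -2), -11) + 65) = -79*(0 + 65) = -79*65 = -5135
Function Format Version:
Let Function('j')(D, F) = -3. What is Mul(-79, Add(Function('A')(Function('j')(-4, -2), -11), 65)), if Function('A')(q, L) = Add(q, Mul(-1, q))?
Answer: -5135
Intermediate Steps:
Function('A')(q, L) = 0
Mul(-79, Add(Function('A')(Function('j')(-4, -2), -11), 65)) = Mul(-79, Add(0, 65)) = Mul(-79, 65) = -5135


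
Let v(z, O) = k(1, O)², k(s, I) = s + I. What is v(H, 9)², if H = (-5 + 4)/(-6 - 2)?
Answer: 10000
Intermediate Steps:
H = ⅛ (H = -1/(-8) = -1*(-⅛) = ⅛ ≈ 0.12500)
k(s, I) = I + s
v(z, O) = (1 + O)² (v(z, O) = (O + 1)² = (1 + O)²)
v(H, 9)² = ((1 + 9)²)² = (10²)² = 100² = 10000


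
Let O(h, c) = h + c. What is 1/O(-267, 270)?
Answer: ⅓ ≈ 0.33333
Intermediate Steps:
O(h, c) = c + h
1/O(-267, 270) = 1/(270 - 267) = 1/3 = ⅓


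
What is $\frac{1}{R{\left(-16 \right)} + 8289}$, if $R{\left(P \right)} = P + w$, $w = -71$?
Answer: $\frac{1}{8202} \approx 0.00012192$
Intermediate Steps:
$R{\left(P \right)} = -71 + P$ ($R{\left(P \right)} = P - 71 = -71 + P$)
$\frac{1}{R{\left(-16 \right)} + 8289} = \frac{1}{\left(-71 - 16\right) + 8289} = \frac{1}{-87 + 8289} = \frac{1}{8202}$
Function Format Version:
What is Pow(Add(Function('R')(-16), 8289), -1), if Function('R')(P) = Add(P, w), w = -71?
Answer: Rational(1, 8202) ≈ 0.00012192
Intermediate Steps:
Function('R')(P) = Add(-71, P) (Function('R')(P) = Add(P, -71) = Add(-71, P))
Pow(Add(Function('R')(-16), 8289), -1) = Pow(Add(Add(-71, -16), 8289), -1) = Pow(Add(-87, 8289), -1) = Pow(8202, -1) = Rational(1, 8202)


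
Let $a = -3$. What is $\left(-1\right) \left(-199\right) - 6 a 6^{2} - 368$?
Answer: $128584$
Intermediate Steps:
$\left(-1\right) \left(-199\right) - 6 a 6^{2} - 368 = \left(-1\right) \left(-199\right) \left(-6\right) \left(-3\right) 6^{2} - 368 = 199 \cdot 18 \cdot 36 - 368 = 199 \cdot 648 - 368 = 128952 - 368 = 128584$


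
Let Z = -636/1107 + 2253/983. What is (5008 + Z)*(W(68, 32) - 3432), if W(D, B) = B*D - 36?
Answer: -2347770431884/362727 ≈ -6.4726e+6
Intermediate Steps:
Z = 622961/362727 (Z = -636*1/1107 + 2253*(1/983) = -212/369 + 2253/983 = 622961/362727 ≈ 1.7174)
W(D, B) = -36 + B*D
(5008 + Z)*(W(68, 32) - 3432) = (5008 + 622961/362727)*((-36 + 32*68) - 3432) = 1817159777*((-36 + 2176) - 3432)/362727 = 1817159777*(2140 - 3432)/362727 = (1817159777/362727)*(-1292) = -2347770431884/362727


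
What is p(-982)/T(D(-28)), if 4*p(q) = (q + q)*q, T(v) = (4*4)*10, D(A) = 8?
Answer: 241081/80 ≈ 3013.5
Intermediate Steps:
T(v) = 160 (T(v) = 16*10 = 160)
p(q) = q²/2 (p(q) = ((q + q)*q)/4 = ((2*q)*q)/4 = (2*q²)/4 = q²/2)
p(-982)/T(D(-28)) = ((½)*(-982)²)/160 = ((½)*964324)*(1/160) = 482162*(1/160) = 241081/80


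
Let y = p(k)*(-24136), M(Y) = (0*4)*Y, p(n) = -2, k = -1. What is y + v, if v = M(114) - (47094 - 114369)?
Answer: 115547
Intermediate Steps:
M(Y) = 0 (M(Y) = 0*Y = 0)
y = 48272 (y = -2*(-24136) = 48272)
v = 67275 (v = 0 - (47094 - 114369) = 0 - 1*(-67275) = 0 + 67275 = 67275)
y + v = 48272 + 67275 = 115547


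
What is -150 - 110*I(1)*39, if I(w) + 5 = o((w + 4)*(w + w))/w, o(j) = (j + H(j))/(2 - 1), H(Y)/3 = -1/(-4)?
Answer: -49635/2 ≈ -24818.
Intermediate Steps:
H(Y) = 3/4 (H(Y) = 3*(-1/(-4)) = 3*(-1*(-1/4)) = 3*(1/4) = 3/4)
o(j) = 3/4 + j (o(j) = (j + 3/4)/(2 - 1) = (3/4 + j)/1 = (3/4 + j)*1 = 3/4 + j)
I(w) = -5 + (3/4 + 2*w*(4 + w))/w (I(w) = -5 + (3/4 + (w + 4)*(w + w))/w = -5 + (3/4 + (4 + w)*(2*w))/w = -5 + (3/4 + 2*w*(4 + w))/w)
-150 - 110*I(1)*39 = -150 - 110*(3 + 2*1 + (3/4)/1)*39 = -150 - 110*(3 + 2 + (3/4)*1)*39 = -150 - 110*(3 + 2 + 3/4)*39 = -150 - 1265*39/2 = -150 - 110*897/4 = -150 - 49335/2 = -49635/2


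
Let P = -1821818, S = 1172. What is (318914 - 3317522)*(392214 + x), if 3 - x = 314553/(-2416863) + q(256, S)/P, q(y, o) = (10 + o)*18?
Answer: -863081956296824401044960/733847419489 ≈ -1.1761e+12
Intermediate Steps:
q(y, o) = 180 + 18*o
x = 2305622174224/733847419489 (x = 3 - (314553/(-2416863) + (180 + 18*1172)/(-1821818)) = 3 - (314553*(-1/2416863) + (180 + 21096)*(-1/1821818)) = 3 - (-104851/805621 + 21276*(-1/1821818)) = 3 - (-104851/805621 - 10638/910909) = 3 - 1*(-104079915757/733847419489) = 3 + 104079915757/733847419489 = 2305622174224/733847419489 ≈ 3.1418)
(318914 - 3317522)*(392214 + x) = (318914 - 3317522)*(392214 + 2305622174224/733847419489) = -2998608*287827537409632870/733847419489 = -863081956296824401044960/733847419489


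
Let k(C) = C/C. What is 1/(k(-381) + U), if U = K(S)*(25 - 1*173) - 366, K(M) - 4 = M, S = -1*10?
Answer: 1/523 ≈ 0.0019120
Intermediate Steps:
S = -10
K(M) = 4 + M
k(C) = 1
U = 522 (U = (4 - 10)*(25 - 1*173) - 366 = -6*(25 - 173) - 366 = -6*(-148) - 366 = 888 - 366 = 522)
1/(k(-381) + U) = 1/(1 + 522) = 1/523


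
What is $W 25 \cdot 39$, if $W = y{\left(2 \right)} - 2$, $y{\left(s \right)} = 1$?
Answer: $-975$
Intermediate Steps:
$W = -1$ ($W = 1 - 2 = -1$)
$W 25 \cdot 39 = \left(-1\right) 25 \cdot 39 = \left(-25\right) 39 = -975$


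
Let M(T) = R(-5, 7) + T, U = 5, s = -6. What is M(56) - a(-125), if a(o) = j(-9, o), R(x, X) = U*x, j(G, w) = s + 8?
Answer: 29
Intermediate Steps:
j(G, w) = 2 (j(G, w) = -6 + 8 = 2)
R(x, X) = 5*x
a(o) = 2
M(T) = -25 + T (M(T) = 5*(-5) + T = -25 + T)
M(56) - a(-125) = (-25 + 56) - 1*2 = 31 - 2 = 29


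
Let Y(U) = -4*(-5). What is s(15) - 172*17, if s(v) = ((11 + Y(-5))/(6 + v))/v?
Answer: -921029/315 ≈ -2923.9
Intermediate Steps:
Y(U) = 20
s(v) = 31/(v*(6 + v)) (s(v) = ((11 + 20)/(6 + v))/v = (31/(6 + v))/v = 31/(v*(6 + v)))
s(15) - 172*17 = 31/(15*(6 + 15)) - 172*17 = 31*(1/15)/21 - 2924 = 31*(1/15)*(1/21) - 2924 = 31/315 - 2924 = -921029/315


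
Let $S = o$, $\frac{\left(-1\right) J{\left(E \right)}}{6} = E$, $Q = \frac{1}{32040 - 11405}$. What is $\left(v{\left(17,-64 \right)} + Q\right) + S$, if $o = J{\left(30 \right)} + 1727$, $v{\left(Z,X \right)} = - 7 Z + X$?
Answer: $\frac{28146141}{20635} \approx 1364.0$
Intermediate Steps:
$v{\left(Z,X \right)} = X - 7 Z$
$Q = \frac{1}{20635} \approx 4.8461 \cdot 10^{-5}$
$J{\left(E \right)} = - 6 E$
$o = 1547$ ($o = \left(-6\right) 30 + 1727 = -180 + 1727 = 1547$)
$S = 1547$
$\left(v{\left(17,-64 \right)} + Q\right) + S = \left(\left(-64 - 119\right) + \frac{1}{20635}\right) + 1547 = \left(-183 + \frac{1}{20635}\right) + 1547 = - \frac{3776204}{20635} + 1547 = \frac{28146141}{20635}$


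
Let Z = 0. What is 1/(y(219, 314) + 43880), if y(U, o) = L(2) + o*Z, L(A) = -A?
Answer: 1/43878 ≈ 2.2790e-5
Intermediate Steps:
y(U, o) = -2 (y(U, o) = -1*2 + o*0 = -2 + 0 = -2)
1/(y(219, 314) + 43880) = 1/(-2 + 43880) = 1/43878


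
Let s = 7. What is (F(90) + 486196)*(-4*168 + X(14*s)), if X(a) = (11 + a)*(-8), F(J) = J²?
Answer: -763193024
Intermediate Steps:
X(a) = -88 - 8*a
(F(90) + 486196)*(-4*168 + X(14*s)) = (90² + 486196)*(-4*168 + (-88 - 112*7)) = (8100 + 486196)*(-672 + (-88 - 8*98)) = 494296*(-672 + (-88 - 784)) = 494296*(-672 - 872) = 494296*(-1544) = -763193024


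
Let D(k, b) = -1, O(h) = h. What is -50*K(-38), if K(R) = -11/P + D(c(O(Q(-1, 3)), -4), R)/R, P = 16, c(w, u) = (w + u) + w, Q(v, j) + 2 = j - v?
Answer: 5025/152 ≈ 33.059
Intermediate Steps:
Q(v, j) = -2 + j - v (Q(v, j) = -2 + (j - v) = -2 + j - v)
c(w, u) = u + 2*w (c(w, u) = (u + w) + w = u + 2*w)
K(R) = -11/16 - 1/R
-50*K(-38) = -50*(-11/16 - 1/(-38)) = -50*(-11/16 - 1*(-1/38)) = -50*(-11/16 + 1/38) = -50*(-201/304) = 5025/152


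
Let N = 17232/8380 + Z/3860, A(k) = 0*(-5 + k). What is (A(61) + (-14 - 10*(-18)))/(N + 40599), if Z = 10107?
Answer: 268478440/65669947269 ≈ 0.0040883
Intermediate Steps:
A(k) = 0
N = 7560609/1617340 (N = 17232/8380 + 10107/3860 = 17232*(1/8380) + 10107*(1/3860) = 4308/2095 + 10107/3860 = 7560609/1617340 ≈ 4.6747)
(A(61) + (-14 - 10*(-18)))/(N + 40599) = (0 + (-14 - 10*(-18)))/(7560609/1617340 + 40599) = (0 + (-14 + 180))/(65669947269/1617340) = (0 + 166)*(1617340/65669947269) = 166*(1617340/65669947269) = 268478440/65669947269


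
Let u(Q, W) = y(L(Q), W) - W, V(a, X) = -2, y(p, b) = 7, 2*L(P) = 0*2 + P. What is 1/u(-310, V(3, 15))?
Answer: ⅑ ≈ 0.11111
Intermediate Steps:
L(P) = P/2 (L(P) = (0*2 + P)/2 = (0 + P)/2 = P/2)
u(Q, W) = 7 - W
1/u(-310, V(3, 15)) = 1/(7 - 1*(-2)) = 1/(7 + 2) = 1/9 = ⅑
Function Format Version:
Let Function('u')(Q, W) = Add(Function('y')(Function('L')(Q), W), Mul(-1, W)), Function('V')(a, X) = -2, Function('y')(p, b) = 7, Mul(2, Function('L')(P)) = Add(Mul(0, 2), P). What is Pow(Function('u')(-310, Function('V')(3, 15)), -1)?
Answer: Rational(1, 9) ≈ 0.11111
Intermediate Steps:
Function('L')(P) = Mul(Rational(1, 2), P) (Function('L')(P) = Mul(Rational(1, 2), Add(Mul(0, 2), P)) = Mul(Rational(1, 2), Add(0, P)) = Mul(Rational(1, 2), P))
Function('u')(Q, W) = Add(7, Mul(-1, W))
Pow(Function('u')(-310, Function('V')(3, 15)), -1) = Pow(Add(7, Mul(-1, -2)), -1) = Pow(Add(7, 2), -1) = Pow(9, -1) = Rational(1, 9)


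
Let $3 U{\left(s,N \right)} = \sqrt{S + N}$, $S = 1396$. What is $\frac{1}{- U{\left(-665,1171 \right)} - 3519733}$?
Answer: $- \frac{31677597}{111496683519034} + \frac{3 \sqrt{2567}}{111496683519034} \approx -2.8411 \cdot 10^{-7}$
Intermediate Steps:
$U{\left(s,N \right)} = \frac{\sqrt{1396 + N}}{3}$
$\frac{1}{- U{\left(-665,1171 \right)} - 3519733} = \frac{1}{- \frac{\sqrt{1396 + 1171}}{3} - 3519733} = \frac{1}{- \frac{\sqrt{2567}}{3} - 3519733} = \frac{1}{-3519733 - \frac{\sqrt{2567}}{3}}$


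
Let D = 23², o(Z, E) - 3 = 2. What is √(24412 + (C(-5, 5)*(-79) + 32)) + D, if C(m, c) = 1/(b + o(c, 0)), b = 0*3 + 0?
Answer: 529 + √610705/5 ≈ 685.29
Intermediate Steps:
o(Z, E) = 5 (o(Z, E) = 3 + 2 = 5)
D = 529
b = 0 (b = 0 + 0 = 0)
C(m, c) = ⅕ (C(m, c) = 1/(0 + 5) = 1/5 = ⅕)
√(24412 + (C(-5, 5)*(-79) + 32)) + D = √(24412 + ((⅕)*(-79) + 32)) + 529 = √(24412 + (-79/5 + 32)) + 529 = √(24412 + 81/5) + 529 = √(122141/5) + 529 = √610705/5 + 529 = 529 + √610705/5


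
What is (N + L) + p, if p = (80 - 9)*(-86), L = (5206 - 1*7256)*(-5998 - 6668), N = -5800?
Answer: 25953394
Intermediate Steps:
L = 25965300 (L = (5206 - 7256)*(-12666) = -2050*(-12666) = 25965300)
p = -6106 (p = 71*(-86) = -6106)
(N + L) + p = (-5800 + 25965300) - 6106 = 25959500 - 6106 = 25953394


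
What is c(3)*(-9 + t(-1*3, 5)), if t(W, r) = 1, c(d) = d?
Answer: -24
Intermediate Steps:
c(3)*(-9 + t(-1*3, 5)) = 3*(-9 + 1) = 3*(-8) = -24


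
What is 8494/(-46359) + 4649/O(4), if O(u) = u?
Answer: 215489015/185436 ≈ 1162.1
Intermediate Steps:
8494/(-46359) + 4649/O(4) = 8494/(-46359) + 4649/4 = 8494*(-1/46359) + 4649*(¼) = -8494/46359 + 4649/4 = 215489015/185436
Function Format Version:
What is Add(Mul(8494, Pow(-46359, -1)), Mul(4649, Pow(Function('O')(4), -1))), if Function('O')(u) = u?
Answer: Rational(215489015, 185436) ≈ 1162.1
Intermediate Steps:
Add(Mul(8494, Pow(-46359, -1)), Mul(4649, Pow(Function('O')(4), -1))) = Add(Mul(8494, Pow(-46359, -1)), Mul(4649, Pow(4, -1))) = Add(Mul(8494, Rational(-1, 46359)), Mul(4649, Rational(1, 4))) = Add(Rational(-8494, 46359), Rational(4649, 4)) = Rational(215489015, 185436)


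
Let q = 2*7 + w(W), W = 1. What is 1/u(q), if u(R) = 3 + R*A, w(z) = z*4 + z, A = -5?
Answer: -1/92 ≈ -0.010870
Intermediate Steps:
w(z) = 5*z (w(z) = 4*z + z = 5*z)
q = 19 (q = 2*7 + 5*1 = 14 + 5 = 19)
u(R) = 3 - 5*R (u(R) = 3 + R*(-5) = 3 - 5*R)
1/u(q) = 1/(3 - 5*19) = 1/(3 - 95) = 1/(-92) = -1/92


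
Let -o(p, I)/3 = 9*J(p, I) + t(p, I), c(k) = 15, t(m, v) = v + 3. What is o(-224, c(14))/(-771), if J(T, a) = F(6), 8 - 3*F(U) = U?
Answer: 24/257 ≈ 0.093385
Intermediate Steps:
F(U) = 8/3 - U/3
t(m, v) = 3 + v
J(T, a) = ⅔ (J(T, a) = 8/3 - ⅓*6 = 8/3 - 2 = ⅔)
o(p, I) = -27 - 3*I (o(p, I) = -3*(9*(⅔) + (3 + I)) = -3*(6 + (3 + I)) = -3*(9 + I) = -27 - 3*I)
o(-224, c(14))/(-771) = (-27 - 3*15)/(-771) = (-27 - 45)*(-1/771) = -72*(-1/771) = 24/257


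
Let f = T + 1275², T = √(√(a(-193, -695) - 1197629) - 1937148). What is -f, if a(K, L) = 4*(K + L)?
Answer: -1625625 - √(-1937148 + I*√1201181) ≈ -1.6256e+6 - 1391.8*I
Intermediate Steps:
a(K, L) = 4*K + 4*L
T = √(-1937148 + I*√1201181) (T = √(√((4*(-193) + 4*(-695)) - 1197629) - 1937148) = √(√((-772 - 2780) - 1197629) - 1937148) = √(√(-3552 - 1197629) - 1937148) = √(√(-1201181) - 1937148) = √(I*√1201181 - 1937148) = √(-1937148 + I*√1201181) ≈ 0.394 + 1391.8*I)
f = 1625625 + √(-1937148 + I*√1201181) (f = √(-1937148 + I*√1201181) + 1275² = √(-1937148 + I*√1201181) + 1625625 = 1625625 + √(-1937148 + I*√1201181) ≈ 1.6256e+6 + 1391.8*I)
-f = -(1625625 + √(-1937148 + I*√1201181)) = -1625625 - √(-1937148 + I*√1201181)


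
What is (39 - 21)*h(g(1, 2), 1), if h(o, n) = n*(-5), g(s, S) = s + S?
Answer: -90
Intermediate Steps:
g(s, S) = S + s
h(o, n) = -5*n
(39 - 21)*h(g(1, 2), 1) = (39 - 21)*(-5*1) = 18*(-5) = -90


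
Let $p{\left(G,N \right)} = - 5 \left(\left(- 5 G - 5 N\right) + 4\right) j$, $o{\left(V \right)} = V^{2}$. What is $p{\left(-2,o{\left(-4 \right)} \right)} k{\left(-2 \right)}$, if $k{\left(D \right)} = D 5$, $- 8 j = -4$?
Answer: $-1650$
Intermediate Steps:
$j = \frac{1}{2}$ ($j = \left(- \frac{1}{8}\right) \left(-4\right) = \frac{1}{2} \approx 0.5$)
$k{\left(D \right)} = 5 D$
$p{\left(G,N \right)} = -10 + \frac{25 G}{2} + \frac{25 N}{2}$ ($p{\left(G,N \right)} = - 5 \left(\left(- 5 G - 5 N\right) + 4\right) \frac{1}{2} = - 5 \left(4 - 5 G - 5 N\right) \frac{1}{2} = \left(-20 + 25 G + 25 N\right) \frac{1}{2} = -10 + \frac{25 G}{2} + \frac{25 N}{2}$)
$p{\left(-2,o{\left(-4 \right)} \right)} k{\left(-2 \right)} = \left(-10 + \frac{25}{2} \left(-2\right) + \frac{25 \left(-4\right)^{2}}{2}\right) 5 \left(-2\right) = \left(-10 - 25 + \frac{25}{2} \cdot 16\right) \left(-10\right) = \left(-10 - 25 + 200\right) \left(-10\right) = 165 \left(-10\right) = -1650$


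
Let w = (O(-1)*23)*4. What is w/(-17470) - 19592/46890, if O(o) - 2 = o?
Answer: -17329306/40958415 ≈ -0.42310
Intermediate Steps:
O(o) = 2 + o
w = 92 (w = ((2 - 1)*23)*4 = (1*23)*4 = 23*4 = 92)
w/(-17470) - 19592/46890 = 92/(-17470) - 19592/46890 = 92*(-1/17470) - 19592*1/46890 = -46/8735 - 9796/23445 = -17329306/40958415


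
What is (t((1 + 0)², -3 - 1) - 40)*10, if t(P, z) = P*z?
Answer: -440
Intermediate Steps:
(t((1 + 0)², -3 - 1) - 40)*10 = ((1 + 0)²*(-3 - 1) - 40)*10 = (1²*(-4) - 40)*10 = (1*(-4) - 40)*10 = (-4 - 40)*10 = -44*10 = -440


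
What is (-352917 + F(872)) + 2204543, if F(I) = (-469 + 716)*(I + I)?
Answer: 2282394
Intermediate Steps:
F(I) = 494*I (F(I) = 247*(2*I) = 494*I)
(-352917 + F(872)) + 2204543 = (-352917 + 494*872) + 2204543 = (-352917 + 430768) + 2204543 = 77851 + 2204543 = 2282394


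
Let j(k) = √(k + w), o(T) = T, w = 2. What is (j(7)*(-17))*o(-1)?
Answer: 51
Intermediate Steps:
j(k) = √(2 + k) (j(k) = √(k + 2) = √(2 + k))
(j(7)*(-17))*o(-1) = (√(2 + 7)*(-17))*(-1) = (√9*(-17))*(-1) = (3*(-17))*(-1) = -51*(-1) = 51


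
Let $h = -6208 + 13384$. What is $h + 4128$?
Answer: $11304$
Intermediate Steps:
$h = 7176$
$h + 4128 = 7176 + 4128 = 11304$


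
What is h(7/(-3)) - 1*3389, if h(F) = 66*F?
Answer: -3543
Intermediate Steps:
h(7/(-3)) - 1*3389 = 66*(7/(-3)) - 1*3389 = 66*(7*(-⅓)) - 3389 = 66*(-7/3) - 3389 = -154 - 3389 = -3543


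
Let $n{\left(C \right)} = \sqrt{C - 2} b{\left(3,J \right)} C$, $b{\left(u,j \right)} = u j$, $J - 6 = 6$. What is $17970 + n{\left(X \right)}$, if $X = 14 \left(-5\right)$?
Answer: $17970 - 15120 i \sqrt{2} \approx 17970.0 - 21383.0 i$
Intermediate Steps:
$X = -70$
$J = 12$ ($J = 6 + 6 = 12$)
$b{\left(u,j \right)} = j u$
$n{\left(C \right)} = 36 C \sqrt{-2 + C}$ ($n{\left(C \right)} = \sqrt{C - 2} \cdot 12 \cdot 3 C = \sqrt{-2 + C} 36 C = 36 \sqrt{-2 + C} C = 36 C \sqrt{-2 + C}$)
$17970 + n{\left(X \right)} = 17970 + 36 \left(-70\right) \sqrt{-2 - 70} = 17970 + 36 \left(-70\right) \sqrt{-72} = 17970 + 36 \left(-70\right) 6 i \sqrt{2} = 17970 - 15120 i \sqrt{2}$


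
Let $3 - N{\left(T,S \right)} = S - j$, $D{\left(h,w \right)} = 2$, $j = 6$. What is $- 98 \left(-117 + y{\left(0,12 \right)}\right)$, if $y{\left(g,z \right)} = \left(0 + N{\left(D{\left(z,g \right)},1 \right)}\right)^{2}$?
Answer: $5194$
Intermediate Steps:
$N{\left(T,S \right)} = 9 - S$ ($N{\left(T,S \right)} = 3 - \left(S - 6\right) = 3 - \left(-6 + S\right) = 9 - S$)
$y{\left(g,z \right)} = 64$ ($y{\left(g,z \right)} = \left(0 + \left(9 - 1\right)\right)^{2} = \left(0 + 8\right)^{2} = 8^{2} = 64$)
$- 98 \left(-117 + y{\left(0,12 \right)}\right) = - 98 \left(-117 + 64\right) = \left(-98\right) \left(-53\right) = 5194$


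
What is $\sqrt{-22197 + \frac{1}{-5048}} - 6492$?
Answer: $-6492 + \frac{i \sqrt{141407676734}}{2524} \approx -6492.0 + 148.99 i$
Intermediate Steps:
$\sqrt{-22197 + \frac{1}{-5048}} - 6492 = \sqrt{-22197 - \frac{1}{5048}} - 6492 = \sqrt{- \frac{112050457}{5048}} - 6492 = \frac{i \sqrt{141407676734}}{2524} - 6492 = -6492 + \frac{i \sqrt{141407676734}}{2524}$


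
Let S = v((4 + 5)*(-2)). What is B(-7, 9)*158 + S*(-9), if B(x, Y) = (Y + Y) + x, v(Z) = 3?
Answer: 1711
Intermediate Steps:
B(x, Y) = x + 2*Y (B(x, Y) = 2*Y + x = x + 2*Y)
S = 3
B(-7, 9)*158 + S*(-9) = (-7 + 2*9)*158 + 3*(-9) = (-7 + 18)*158 - 27 = 11*158 - 27 = 1738 - 27 = 1711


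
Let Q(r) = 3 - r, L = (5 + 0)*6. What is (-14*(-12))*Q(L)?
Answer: -4536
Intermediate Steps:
L = 30 (L = 5*6 = 30)
(-14*(-12))*Q(L) = (-14*(-12))*(3 - 1*30) = 168*(3 - 30) = 168*(-27) = -4536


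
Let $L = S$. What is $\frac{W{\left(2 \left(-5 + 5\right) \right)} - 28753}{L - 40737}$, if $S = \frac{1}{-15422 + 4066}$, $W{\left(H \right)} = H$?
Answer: $\frac{326519068}{462609373} \approx 0.70582$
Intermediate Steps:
$S = - \frac{1}{11356}$ ($S = \frac{1}{-11356} = - \frac{1}{11356} \approx -8.8059 \cdot 10^{-5}$)
$L = - \frac{1}{11356} \approx -8.8059 \cdot 10^{-5}$
$\frac{W{\left(2 \left(-5 + 5\right) \right)} - 28753}{L - 40737} = \frac{2 \left(-5 + 5\right) - 28753}{- \frac{1}{11356} - 40737} = \frac{2 \cdot 0 - 28753}{- \frac{462609373}{11356}} = \left(0 - 28753\right) \left(- \frac{11356}{462609373}\right) = \left(-28753\right) \left(- \frac{11356}{462609373}\right) = \frac{326519068}{462609373}$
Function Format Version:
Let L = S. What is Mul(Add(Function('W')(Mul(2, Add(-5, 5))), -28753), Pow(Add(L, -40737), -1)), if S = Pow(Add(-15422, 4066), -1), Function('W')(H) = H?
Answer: Rational(326519068, 462609373) ≈ 0.70582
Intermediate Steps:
S = Rational(-1, 11356) (S = Pow(-11356, -1) = Rational(-1, 11356) ≈ -8.8059e-5)
L = Rational(-1, 11356) ≈ -8.8059e-5
Mul(Add(Function('W')(Mul(2, Add(-5, 5))), -28753), Pow(Add(L, -40737), -1)) = Mul(Add(Mul(2, Add(-5, 5)), -28753), Pow(Add(Rational(-1, 11356), -40737), -1)) = Mul(Add(Mul(2, 0), -28753), Pow(Rational(-462609373, 11356), -1)) = Mul(Add(0, -28753), Rational(-11356, 462609373)) = Mul(-28753, Rational(-11356, 462609373)) = Rational(326519068, 462609373)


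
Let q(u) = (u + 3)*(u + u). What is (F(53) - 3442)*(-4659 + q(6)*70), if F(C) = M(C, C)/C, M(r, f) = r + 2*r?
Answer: -9976539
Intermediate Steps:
M(r, f) = 3*r
F(C) = 3 (F(C) = (3*C)/C = 3)
q(u) = 2*u*(3 + u) (q(u) = (3 + u)*(2*u) = 2*u*(3 + u))
(F(53) - 3442)*(-4659 + q(6)*70) = (3 - 3442)*(-4659 + (2*6*(3 + 6))*70) = -3439*(-4659 + (2*6*9)*70) = -3439*(-4659 + 108*70) = -3439*(-4659 + 7560) = -3439*2901 = -9976539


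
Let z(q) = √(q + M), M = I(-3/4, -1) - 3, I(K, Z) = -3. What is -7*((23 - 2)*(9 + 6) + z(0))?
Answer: -2205 - 7*I*√6 ≈ -2205.0 - 17.146*I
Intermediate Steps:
M = -6 (M = -3 - 3 = -6)
z(q) = √(-6 + q) (z(q) = √(q - 6) = √(-6 + q))
-7*((23 - 2)*(9 + 6) + z(0)) = -7*((23 - 2)*(9 + 6) + √(-6 + 0)) = -7*(21*15 + √(-6)) = -7*(315 + I*√6) = -2205 - 7*I*√6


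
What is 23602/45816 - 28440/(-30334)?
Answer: 504737527/347445636 ≈ 1.4527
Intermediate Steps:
23602/45816 - 28440/(-30334) = 23602*(1/45816) - 28440*(-1/30334) = 11801/22908 + 14220/15167 = 504737527/347445636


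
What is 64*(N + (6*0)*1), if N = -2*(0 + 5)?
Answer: -640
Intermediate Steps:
N = -10 (N = -2*5 = -10)
64*(N + (6*0)*1) = 64*(-10 + (6*0)*1) = 64*(-10 + 0*1) = 64*(-10 + 0) = 64*(-10) = -640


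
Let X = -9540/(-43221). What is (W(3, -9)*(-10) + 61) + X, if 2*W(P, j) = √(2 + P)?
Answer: 882007/14407 - 5*√5 ≈ 50.040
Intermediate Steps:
X = 3180/14407 (X = -9540*(-1/43221) = 3180/14407 ≈ 0.22073)
W(P, j) = √(2 + P)/2
(W(3, -9)*(-10) + 61) + X = ((√(2 + 3)/2)*(-10) + 61) + 3180/14407 = ((√5/2)*(-10) + 61) + 3180/14407 = (-5*√5 + 61) + 3180/14407 = (61 - 5*√5) + 3180/14407 = 882007/14407 - 5*√5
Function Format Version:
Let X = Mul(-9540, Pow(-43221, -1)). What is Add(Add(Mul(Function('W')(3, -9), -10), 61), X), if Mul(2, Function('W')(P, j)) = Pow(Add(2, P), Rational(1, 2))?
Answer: Add(Rational(882007, 14407), Mul(-5, Pow(5, Rational(1, 2)))) ≈ 50.040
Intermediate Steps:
X = Rational(3180, 14407) (X = Mul(-9540, Rational(-1, 43221)) = Rational(3180, 14407) ≈ 0.22073)
Function('W')(P, j) = Mul(Rational(1, 2), Pow(Add(2, P), Rational(1, 2)))
Add(Add(Mul(Function('W')(3, -9), -10), 61), X) = Add(Add(Mul(Mul(Rational(1, 2), Pow(Add(2, 3), Rational(1, 2))), -10), 61), Rational(3180, 14407)) = Add(Add(Mul(Mul(Rational(1, 2), Pow(5, Rational(1, 2))), -10), 61), Rational(3180, 14407)) = Add(Add(Mul(-5, Pow(5, Rational(1, 2))), 61), Rational(3180, 14407)) = Add(Add(61, Mul(-5, Pow(5, Rational(1, 2)))), Rational(3180, 14407)) = Add(Rational(882007, 14407), Mul(-5, Pow(5, Rational(1, 2))))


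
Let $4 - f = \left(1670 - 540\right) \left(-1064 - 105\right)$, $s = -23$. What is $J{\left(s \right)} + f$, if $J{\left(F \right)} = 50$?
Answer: $1321024$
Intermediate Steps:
$f = 1320974$ ($f = 4 - \left(1670 - 540\right) \left(-1064 - 105\right) = 4 - 1130 \left(-1169\right) = 4 - -1320970 = 4 + 1320970 = 1320974$)
$J{\left(s \right)} + f = 50 + 1320974 = 1321024$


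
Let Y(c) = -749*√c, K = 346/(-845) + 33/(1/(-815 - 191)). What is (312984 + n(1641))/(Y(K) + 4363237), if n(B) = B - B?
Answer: 128216860775640/1789189992546829 + 1354455648*I*√8766455/1789189992546829 ≈ 0.071662 + 0.0022414*I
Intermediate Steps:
n(B) = 0
K = -28052656/845 (K = 346*(-1/845) + 33/(1/(-1006)) = -346/845 + 33/(-1/1006) = -346/845 + 33*(-1006) = -346/845 - 33198 = -28052656/845 ≈ -33198.)
(312984 + n(1641))/(Y(K) + 4363237) = (312984 + 0)/(-2996*I*√8766455/65 + 4363237) = 312984/(-2996*I*√8766455/65 + 4363237) = 312984/(4363237 - 2996*I*√8766455/65)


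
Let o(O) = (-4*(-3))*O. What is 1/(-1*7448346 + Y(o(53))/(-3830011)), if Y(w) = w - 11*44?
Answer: -3830011/28527247111958 ≈ -1.3426e-7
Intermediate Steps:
o(O) = 12*O
Y(w) = -484 + w (Y(w) = w - 484 = -484 + w)
1/(-1*7448346 + Y(o(53))/(-3830011)) = 1/(-1*7448346 + (-484 + 12*53)/(-3830011)) = 1/(-7448346 + (-484 + 636)*(-1/3830011)) = 1/(-7448346 + 152*(-1/3830011)) = 1/(-7448346 - 152/3830011) = 1/(-28527247111958/3830011) = -3830011/28527247111958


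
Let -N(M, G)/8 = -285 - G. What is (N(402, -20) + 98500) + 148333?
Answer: 248953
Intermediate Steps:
N(M, G) = 2280 + 8*G (N(M, G) = -8*(-285 - G) = 2280 + 8*G)
(N(402, -20) + 98500) + 148333 = ((2280 + 8*(-20)) + 98500) + 148333 = ((2280 - 160) + 98500) + 148333 = (2120 + 98500) + 148333 = 100620 + 148333 = 248953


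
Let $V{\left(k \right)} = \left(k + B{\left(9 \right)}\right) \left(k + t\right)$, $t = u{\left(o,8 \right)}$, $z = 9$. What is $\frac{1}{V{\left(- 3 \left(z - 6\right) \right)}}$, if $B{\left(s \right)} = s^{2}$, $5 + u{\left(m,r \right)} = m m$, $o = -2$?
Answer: $- \frac{1}{720} \approx -0.0013889$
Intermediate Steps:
$u{\left(m,r \right)} = -5 + m^{2}$ ($u{\left(m,r \right)} = -5 + m m = -5 + m^{2}$)
$t = -1$ ($t = -5 + \left(-2\right)^{2} = -5 + 4 = -1$)
$V{\left(k \right)} = \left(-1 + k\right) \left(81 + k\right)$ ($V{\left(k \right)} = \left(k + 9^{2}\right) \left(k - 1\right) = \left(k + 81\right) \left(-1 + k\right) = \left(81 + k\right) \left(-1 + k\right) = \left(-1 + k\right) \left(81 + k\right)$)
$\frac{1}{V{\left(- 3 \left(z - 6\right) \right)}} = \frac{1}{-81 + \left(- 3 \left(9 - 6\right)\right)^{2} + 80 \left(- 3 \left(9 - 6\right)\right)} = \frac{1}{-81 + \left(\left(-3\right) 3\right)^{2} + 80 \left(\left(-3\right) 3\right)} = \frac{1}{-81 + \left(-9\right)^{2} + 80 \left(-9\right)} = \frac{1}{-81 + 81 - 720} = \frac{1}{-720} = - \frac{1}{720}$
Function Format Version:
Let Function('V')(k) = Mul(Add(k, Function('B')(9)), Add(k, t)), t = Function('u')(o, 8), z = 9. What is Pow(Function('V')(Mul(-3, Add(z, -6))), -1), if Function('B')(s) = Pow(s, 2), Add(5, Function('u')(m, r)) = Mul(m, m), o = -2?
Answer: Rational(-1, 720) ≈ -0.0013889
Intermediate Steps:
Function('u')(m, r) = Add(-5, Pow(m, 2)) (Function('u')(m, r) = Add(-5, Mul(m, m)) = Add(-5, Pow(m, 2)))
t = -1 (t = Add(-5, Pow(-2, 2)) = Add(-5, 4) = -1)
Function('V')(k) = Mul(Add(-1, k), Add(81, k)) (Function('V')(k) = Mul(Add(k, Pow(9, 2)), Add(k, -1)) = Mul(Add(k, 81), Add(-1, k)) = Mul(Add(81, k), Add(-1, k)) = Mul(Add(-1, k), Add(81, k)))
Pow(Function('V')(Mul(-3, Add(z, -6))), -1) = Pow(Add(-81, Pow(Mul(-3, Add(9, -6)), 2), Mul(80, Mul(-3, Add(9, -6)))), -1) = Pow(Add(-81, Pow(Mul(-3, 3), 2), Mul(80, Mul(-3, 3))), -1) = Pow(Add(-81, Pow(-9, 2), Mul(80, -9)), -1) = Pow(Add(-81, 81, -720), -1) = Pow(-720, -1) = Rational(-1, 720)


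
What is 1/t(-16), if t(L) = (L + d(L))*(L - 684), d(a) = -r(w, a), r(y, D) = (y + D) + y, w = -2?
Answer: -1/2800 ≈ -0.00035714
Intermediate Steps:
r(y, D) = D + 2*y (r(y, D) = (D + y) + y = D + 2*y)
d(a) = 4 - a (d(a) = -(a + 2*(-2)) = -(a - 4) = -(-4 + a) = 4 - a)
t(L) = -2736 + 4*L (t(L) = (L + (4 - L))*(L - 684) = 4*(-684 + L) = -2736 + 4*L)
1/t(-16) = 1/(-2736 + 4*(-16)) = 1/(-2736 - 64) = 1/(-2800) = -1/2800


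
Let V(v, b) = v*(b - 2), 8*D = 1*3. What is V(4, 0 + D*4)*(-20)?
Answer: 40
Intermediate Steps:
D = 3/8 (D = (1*3)/8 = (⅛)*3 = 3/8 ≈ 0.37500)
V(v, b) = v*(-2 + b)
V(4, 0 + D*4)*(-20) = (4*(-2 + (0 + (3/8)*4)))*(-20) = (4*(-2 + (0 + 3/2)))*(-20) = (4*(-2 + 3/2))*(-20) = (4*(-½))*(-20) = -2*(-20) = 40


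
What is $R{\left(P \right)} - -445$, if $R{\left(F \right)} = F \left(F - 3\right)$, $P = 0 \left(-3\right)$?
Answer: $445$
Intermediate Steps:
$P = 0$
$R{\left(F \right)} = F \left(-3 + F\right)$
$R{\left(P \right)} - -445 = 0 \left(-3 + 0\right) - -445 = 0 \left(-3\right) + 445 = 0 + 445 = 445$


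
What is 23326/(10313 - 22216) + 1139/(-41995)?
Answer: -993132887/499866485 ≈ -1.9868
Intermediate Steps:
23326/(10313 - 22216) + 1139/(-41995) = 23326/(-11903) + 1139*(-1/41995) = 23326*(-1/11903) - 1139/41995 = -23326/11903 - 1139/41995 = -993132887/499866485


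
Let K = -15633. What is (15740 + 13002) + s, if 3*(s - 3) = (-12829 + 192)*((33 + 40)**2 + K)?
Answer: 130297883/3 ≈ 4.3433e+7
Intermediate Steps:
s = 130211657/3 (s = 3 + ((-12829 + 192)*((33 + 40)**2 - 15633))/3 = 3 + (-12637*(73**2 - 15633))/3 = 3 + (-12637*(5329 - 15633))/3 = 3 + (-12637*(-10304))/3 = 3 + (1/3)*130211648 = 3 + 130211648/3 = 130211657/3 ≈ 4.3404e+7)
(15740 + 13002) + s = (15740 + 13002) + 130211657/3 = 28742 + 130211657/3 = 130297883/3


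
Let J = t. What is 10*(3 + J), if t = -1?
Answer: 20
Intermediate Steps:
J = -1
10*(3 + J) = 10*(3 - 1) = 10*2 = 20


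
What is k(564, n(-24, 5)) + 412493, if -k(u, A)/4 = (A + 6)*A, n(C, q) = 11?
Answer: 411745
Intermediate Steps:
k(u, A) = -4*A*(6 + A) (k(u, A) = -4*(A + 6)*A = -4*(6 + A)*A = -4*A*(6 + A))
k(564, n(-24, 5)) + 412493 = -4*11*(6 + 11) + 412493 = -4*11*17 + 412493 = -748 + 412493 = 411745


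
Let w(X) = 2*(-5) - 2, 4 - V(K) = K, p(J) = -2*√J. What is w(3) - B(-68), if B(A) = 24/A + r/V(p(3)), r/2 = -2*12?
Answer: 618/17 - 24*√3 ≈ -5.2163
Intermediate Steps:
r = -48 (r = 2*(-2*12) = 2*(-24) = -48)
V(K) = 4 - K
B(A) = -48/(4 + 2*√3) + 24/A (B(A) = 24/A - 48/(4 - (-2)*√3) = 24/A - 48/(4 + 2*√3) = -48/(4 + 2*√3) + 24/A)
w(X) = -12 (w(X) = -10 - 2 = -12)
w(3) - B(-68) = -12 - 24*(2 + √3 - 1*(-68))/((-68)*(2 + √3)) = -12 - 24*(-1)*(2 + √3 + 68)/(68*(2 + √3)) = -12 - 24*(-1)*(70 + √3)/(68*(2 + √3)) = -12 - (-6)*(70 + √3)/(17*(2 + √3)) = -12 + 6*(70 + √3)/(17*(2 + √3))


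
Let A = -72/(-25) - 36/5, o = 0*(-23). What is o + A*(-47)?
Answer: 5076/25 ≈ 203.04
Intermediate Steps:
o = 0
A = -108/25 (A = -72*(-1/25) - 36*⅕ = 72/25 - 36/5 = -108/25 ≈ -4.3200)
o + A*(-47) = 0 - 108/25*(-47) = 0 + 5076/25 = 5076/25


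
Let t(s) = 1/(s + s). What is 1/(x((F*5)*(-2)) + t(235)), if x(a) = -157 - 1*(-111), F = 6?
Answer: -470/21619 ≈ -0.021740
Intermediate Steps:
t(s) = 1/(2*s)
x(a) = -46 (x(a) = -157 + 111 = -46)
1/(x((F*5)*(-2)) + t(235)) = 1/(-46 + (1/2)/235) = 1/(-46 + (1/2)*(1/235)) = 1/(-46 + 1/470) = 1/(-21619/470) = -470/21619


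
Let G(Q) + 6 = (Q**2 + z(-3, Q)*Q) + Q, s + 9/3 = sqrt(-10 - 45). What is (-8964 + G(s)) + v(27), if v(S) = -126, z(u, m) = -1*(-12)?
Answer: -9181 + 7*I*sqrt(55) ≈ -9181.0 + 51.913*I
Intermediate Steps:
z(u, m) = 12
s = -3 + I*sqrt(55) (s = -3 + sqrt(-10 - 45) = -3 + sqrt(-55) = -3 + I*sqrt(55) ≈ -3.0 + 7.4162*I)
G(Q) = -6 + Q**2 + 13*Q (G(Q) = -6 + ((Q**2 + 12*Q) + Q) = -6 + (Q**2 + 13*Q) = -6 + Q**2 + 13*Q)
(-8964 + G(s)) + v(27) = (-8964 + (-6 + (-3 + I*sqrt(55))**2 + 13*(-3 + I*sqrt(55)))) - 126 = (-8964 + (-6 + (-3 + I*sqrt(55))**2 + (-39 + 13*I*sqrt(55)))) - 126 = (-8964 + (-45 + (-3 + I*sqrt(55))**2 + 13*I*sqrt(55))) - 126 = (-9009 + (-3 + I*sqrt(55))**2 + 13*I*sqrt(55)) - 126 = -9135 + (-3 + I*sqrt(55))**2 + 13*I*sqrt(55)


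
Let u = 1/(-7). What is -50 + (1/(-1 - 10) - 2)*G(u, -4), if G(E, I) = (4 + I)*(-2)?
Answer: -50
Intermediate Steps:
u = -1/7 ≈ -0.14286
G(E, I) = -8 - 2*I
-50 + (1/(-1 - 10) - 2)*G(u, -4) = -50 + (1/(-1 - 10) - 2)*(-8 - 2*(-4)) = -50 + (1/(-11) - 2)*(-8 + 8) = -50 + (-1/11 - 2)*0 = -50 - 23/11*0 = -50 + 0 = -50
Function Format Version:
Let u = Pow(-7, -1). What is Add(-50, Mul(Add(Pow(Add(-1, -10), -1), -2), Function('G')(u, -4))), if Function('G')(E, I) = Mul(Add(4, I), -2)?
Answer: -50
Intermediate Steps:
u = Rational(-1, 7) ≈ -0.14286
Function('G')(E, I) = Add(-8, Mul(-2, I))
Add(-50, Mul(Add(Pow(Add(-1, -10), -1), -2), Function('G')(u, -4))) = Add(-50, Mul(Add(Pow(Add(-1, -10), -1), -2), Add(-8, Mul(-2, -4)))) = Add(-50, Mul(Add(Pow(-11, -1), -2), Add(-8, 8))) = Add(-50, Mul(Add(Rational(-1, 11), -2), 0)) = Add(-50, Mul(Rational(-23, 11), 0)) = Add(-50, 0) = -50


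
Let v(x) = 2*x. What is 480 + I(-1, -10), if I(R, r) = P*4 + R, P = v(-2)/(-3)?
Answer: 1453/3 ≈ 484.33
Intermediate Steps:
P = 4/3 (P = (2*(-2))/(-3) = -4*(-⅓) = 4/3 ≈ 1.3333)
I(R, r) = 16/3 + R (I(R, r) = (4/3)*4 + R = 16/3 + R)
480 + I(-1, -10) = 480 + (16/3 - 1) = 480 + 13/3 = 1453/3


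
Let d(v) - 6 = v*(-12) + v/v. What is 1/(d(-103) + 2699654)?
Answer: 1/2700897 ≈ 3.7025e-7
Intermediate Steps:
d(v) = 7 - 12*v (d(v) = 6 + (v*(-12) + v/v) = 6 + (-12*v + 1) = 6 + (1 - 12*v) = 7 - 12*v)
1/(d(-103) + 2699654) = 1/((7 - 12*(-103)) + 2699654) = 1/((7 + 1236) + 2699654) = 1/(1243 + 2699654) = 1/2700897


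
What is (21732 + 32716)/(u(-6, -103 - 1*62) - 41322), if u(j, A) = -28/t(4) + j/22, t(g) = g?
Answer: -299464/227311 ≈ -1.3174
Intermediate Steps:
u(j, A) = -7 + j/22 (u(j, A) = -28/4 + j/22 = -28*¼ + j*(1/22) = -7 + j/22)
(21732 + 32716)/(u(-6, -103 - 1*62) - 41322) = (21732 + 32716)/((-7 + (1/22)*(-6)) - 41322) = 54448/((-7 - 3/11) - 41322) = 54448/(-80/11 - 41322) = 54448/(-454622/11) = 54448*(-11/454622) = -299464/227311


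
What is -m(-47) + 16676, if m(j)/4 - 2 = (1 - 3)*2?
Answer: 16684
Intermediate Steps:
m(j) = -8 (m(j) = 8 + 4*((1 - 3)*2) = 8 + 4*(-2*2) = 8 + 4*(-4) = 8 - 16 = -8)
-m(-47) + 16676 = -1*(-8) + 16676 = 8 + 16676 = 16684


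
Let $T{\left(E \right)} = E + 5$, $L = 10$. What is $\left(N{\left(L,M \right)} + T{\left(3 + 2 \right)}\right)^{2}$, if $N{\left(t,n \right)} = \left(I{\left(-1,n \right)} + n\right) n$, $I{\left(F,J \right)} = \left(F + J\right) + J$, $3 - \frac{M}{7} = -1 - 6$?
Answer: $214329600$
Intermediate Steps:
$M = 70$ ($M = 21 - 7 \left(-1 - 6\right) = 21 - -49 = 21 + 49 = 70$)
$I{\left(F,J \right)} = F + 2 J$
$N{\left(t,n \right)} = n \left(-1 + 3 n\right)$ ($N{\left(t,n \right)} = \left(\left(-1 + 2 n\right) + n\right) n = \left(-1 + 3 n\right) n = n \left(-1 + 3 n\right)$)
$T{\left(E \right)} = 5 + E$
$\left(N{\left(L,M \right)} + T{\left(3 + 2 \right)}\right)^{2} = \left(70 \left(-1 + 3 \cdot 70\right) + \left(5 + \left(3 + 2\right)\right)\right)^{2} = \left(70 \left(-1 + 210\right) + \left(5 + 5\right)\right)^{2} = \left(70 \cdot 209 + 10\right)^{2} = \left(14630 + 10\right)^{2} = 14640^{2} = 214329600$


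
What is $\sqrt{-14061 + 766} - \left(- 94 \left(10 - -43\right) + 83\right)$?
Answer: $4899 + i \sqrt{13295} \approx 4899.0 + 115.3 i$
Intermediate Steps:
$\sqrt{-14061 + 766} - \left(- 94 \left(10 - -43\right) + 83\right) = \sqrt{-13295} - \left(- 94 \left(10 + 43\right) + 83\right) = i \sqrt{13295} - \left(\left(-94\right) 53 + 83\right) = i \sqrt{13295} - \left(-4982 + 83\right) = i \sqrt{13295} - -4899 = i \sqrt{13295} + 4899 = 4899 + i \sqrt{13295}$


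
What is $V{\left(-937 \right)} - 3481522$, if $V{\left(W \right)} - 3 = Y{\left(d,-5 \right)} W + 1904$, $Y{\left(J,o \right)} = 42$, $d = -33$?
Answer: $-3518969$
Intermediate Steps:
$V{\left(W \right)} = 1907 + 42 W$ ($V{\left(W \right)} = 3 + \left(42 W + 1904\right) = 3 + \left(1904 + 42 W\right) = 1907 + 42 W$)
$V{\left(-937 \right)} - 3481522 = \left(1907 + 42 \left(-937\right)\right) - 3481522 = \left(1907 - 39354\right) - 3481522 = -37447 - 3481522 = -3518969$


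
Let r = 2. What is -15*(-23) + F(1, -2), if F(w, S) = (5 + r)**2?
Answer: 394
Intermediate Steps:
F(w, S) = 49 (F(w, S) = (5 + 2)**2 = 7**2 = 49)
-15*(-23) + F(1, -2) = -15*(-23) + 49 = 345 + 49 = 394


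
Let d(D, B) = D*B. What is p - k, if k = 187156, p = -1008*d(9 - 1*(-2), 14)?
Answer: -342388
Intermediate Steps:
d(D, B) = B*D
p = -155232 (p = -14112*(9 - 1*(-2)) = -14112*(9 + 2) = -14112*11 = -1008*154 = -155232)
p - k = -155232 - 1*187156 = -155232 - 187156 = -342388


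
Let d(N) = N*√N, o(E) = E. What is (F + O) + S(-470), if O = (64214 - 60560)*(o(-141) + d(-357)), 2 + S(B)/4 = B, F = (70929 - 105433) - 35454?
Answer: -587060 - 1304478*I*√357 ≈ -5.8706e+5 - 2.4647e+7*I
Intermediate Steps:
d(N) = N^(3/2)
F = -69958 (F = -34504 - 35454 = -69958)
S(B) = -8 + 4*B
O = -515214 - 1304478*I*√357 (O = (64214 - 60560)*(-141 + (-357)^(3/2)) = 3654*(-141 - 357*I*√357) = -515214 - 1304478*I*√357 ≈ -5.1521e+5 - 2.4647e+7*I)
(F + O) + S(-470) = (-69958 + (-515214 - 1304478*I*√357)) + (-8 + 4*(-470)) = (-585172 - 1304478*I*√357) + (-8 - 1880) = (-585172 - 1304478*I*√357) - 1888 = -587060 - 1304478*I*√357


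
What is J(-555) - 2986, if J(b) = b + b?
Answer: -4096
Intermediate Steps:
J(b) = 2*b
J(-555) - 2986 = 2*(-555) - 2986 = -1110 - 2986 = -4096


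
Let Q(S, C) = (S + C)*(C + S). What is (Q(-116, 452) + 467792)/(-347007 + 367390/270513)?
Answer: -157083652944/93869537201 ≈ -1.6734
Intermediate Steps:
Q(S, C) = (C + S)**2 (Q(S, C) = (C + S)*(C + S) = (C + S)**2)
(Q(-116, 452) + 467792)/(-347007 + 367390/270513) = ((452 - 116)**2 + 467792)/(-347007 + 367390/270513) = (336**2 + 467792)/(-347007 + 367390*(1/270513)) = (112896 + 467792)/(-347007 + 367390/270513) = 580688/(-93869537201/270513) = 580688*(-270513/93869537201) = -157083652944/93869537201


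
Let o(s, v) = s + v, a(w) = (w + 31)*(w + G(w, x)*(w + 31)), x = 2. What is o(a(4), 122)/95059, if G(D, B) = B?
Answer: 2712/95059 ≈ 0.028530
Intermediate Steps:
a(w) = (31 + w)*(62 + 3*w) (a(w) = (w + 31)*(w + 2*(w + 31)) = (31 + w)*(w + 2*(31 + w)) = (31 + w)*(w + (62 + 2*w)) = (31 + w)*(62 + 3*w))
o(a(4), 122)/95059 = ((1922 + 3*4² + 155*4) + 122)/95059 = ((1922 + 3*16 + 620) + 122)*(1/95059) = ((1922 + 48 + 620) + 122)*(1/95059) = (2590 + 122)*(1/95059) = 2712*(1/95059) = 2712/95059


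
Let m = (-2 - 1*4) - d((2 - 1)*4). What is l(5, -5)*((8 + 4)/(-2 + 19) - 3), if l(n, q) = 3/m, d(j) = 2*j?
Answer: 117/238 ≈ 0.49160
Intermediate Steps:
m = -14 (m = (-2 - 1*4) - 2*(2 - 1)*4 = (-2 - 4) - 2*1*4 = -6 - 2*4 = -6 - 1*8 = -6 - 8 = -14)
l(n, q) = -3/14 (l(n, q) = 3/(-14) = 3*(-1/14) = -3/14)
l(5, -5)*((8 + 4)/(-2 + 19) - 3) = -3*((8 + 4)/(-2 + 19) - 3)/14 = -3*(12/17 - 3)/14 = -3/14*(-39/17) = 117/238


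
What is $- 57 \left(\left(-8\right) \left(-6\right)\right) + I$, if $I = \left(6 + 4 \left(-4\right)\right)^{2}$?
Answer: $-2636$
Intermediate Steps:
$I = 100$ ($I = \left(6 - 16\right)^{2} = \left(-10\right)^{2} = 100$)
$- 57 \left(\left(-8\right) \left(-6\right)\right) + I = - 57 \left(\left(-8\right) \left(-6\right)\right) + 100 = \left(-57\right) 48 + 100 = -2736 + 100 = -2636$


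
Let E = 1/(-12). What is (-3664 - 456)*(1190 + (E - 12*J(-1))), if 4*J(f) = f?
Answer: -14744450/3 ≈ -4.9148e+6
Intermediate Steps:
J(f) = f/4
E = -1/12 ≈ -0.083333
(-3664 - 456)*(1190 + (E - 12*J(-1))) = (-3664 - 456)*(1190 + (-1/12 - 3*(-1))) = -4120*(1190 + (-1/12 - 12*(-¼))) = -4120*(1190 + (-1/12 + 3)) = -4120*(1190 + 35/12) = -4120*14315/12 = -14744450/3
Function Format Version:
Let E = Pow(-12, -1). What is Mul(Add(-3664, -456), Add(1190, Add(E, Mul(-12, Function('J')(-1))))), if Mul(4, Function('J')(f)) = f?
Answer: Rational(-14744450, 3) ≈ -4.9148e+6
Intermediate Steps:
Function('J')(f) = Mul(Rational(1, 4), f)
E = Rational(-1, 12) ≈ -0.083333
Mul(Add(-3664, -456), Add(1190, Add(E, Mul(-12, Function('J')(-1))))) = Mul(Add(-3664, -456), Add(1190, Add(Rational(-1, 12), Mul(-12, Mul(Rational(1, 4), -1))))) = Mul(-4120, Add(1190, Add(Rational(-1, 12), Mul(-12, Rational(-1, 4))))) = Mul(-4120, Add(1190, Add(Rational(-1, 12), 3))) = Mul(-4120, Add(1190, Rational(35, 12))) = Mul(-4120, Rational(14315, 12)) = Rational(-14744450, 3)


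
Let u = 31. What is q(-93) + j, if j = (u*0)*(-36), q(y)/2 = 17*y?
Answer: -3162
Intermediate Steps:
q(y) = 34*y (q(y) = 2*(17*y) = 34*y)
j = 0 (j = (31*0)*(-36) = 0*(-36) = 0)
q(-93) + j = 34*(-93) + 0 = -3162 + 0 = -3162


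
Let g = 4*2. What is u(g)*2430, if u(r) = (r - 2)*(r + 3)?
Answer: 160380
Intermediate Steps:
g = 8
u(r) = (-2 + r)*(3 + r)
u(g)*2430 = (-6 + 8 + 8²)*2430 = (-6 + 8 + 64)*2430 = 66*2430 = 160380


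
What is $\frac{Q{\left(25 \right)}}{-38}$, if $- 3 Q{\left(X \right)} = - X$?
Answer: $- \frac{25}{114} \approx -0.2193$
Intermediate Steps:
$Q{\left(X \right)} = \frac{X}{3}$ ($Q{\left(X \right)} = - \frac{\left(-1\right) X}{3} = \frac{X}{3}$)
$\frac{Q{\left(25 \right)}}{-38} = \frac{\frac{1}{3} \cdot 25}{-38} = \frac{25}{3} \left(- \frac{1}{38}\right) = - \frac{25}{114}$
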